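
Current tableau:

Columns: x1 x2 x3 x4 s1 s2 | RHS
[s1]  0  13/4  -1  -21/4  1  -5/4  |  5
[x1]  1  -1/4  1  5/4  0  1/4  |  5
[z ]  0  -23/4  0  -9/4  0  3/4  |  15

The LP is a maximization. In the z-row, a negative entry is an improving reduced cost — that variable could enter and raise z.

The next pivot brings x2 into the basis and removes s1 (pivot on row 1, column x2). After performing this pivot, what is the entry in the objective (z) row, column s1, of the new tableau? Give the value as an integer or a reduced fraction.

Pivot element is row 1, column x2: 13/4.
Normalize row 1: new (row 1, s1) = 1/(13/4) = 4/13.
z-row ← z-row − (-23/4)·(new row 1): 0 − (-23/4)·(4/13) = 23/13.

23/13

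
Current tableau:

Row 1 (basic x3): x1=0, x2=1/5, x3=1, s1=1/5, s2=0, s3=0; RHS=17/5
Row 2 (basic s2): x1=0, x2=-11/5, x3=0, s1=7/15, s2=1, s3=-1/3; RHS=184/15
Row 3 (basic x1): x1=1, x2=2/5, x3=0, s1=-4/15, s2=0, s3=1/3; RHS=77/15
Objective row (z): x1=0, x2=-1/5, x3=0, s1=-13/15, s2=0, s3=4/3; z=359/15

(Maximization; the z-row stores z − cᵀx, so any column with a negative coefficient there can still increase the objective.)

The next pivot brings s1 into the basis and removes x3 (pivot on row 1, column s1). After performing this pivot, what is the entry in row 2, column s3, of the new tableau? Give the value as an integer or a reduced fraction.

Pivot element is row 1, column s1: 1/5.
Normalize row 1: new (row 1, s3) = 0/(1/5) = 0.
row 2 ← row 2 − (7/15)·(new row 1): -1/3 − (7/15)·0 = -1/3.

-1/3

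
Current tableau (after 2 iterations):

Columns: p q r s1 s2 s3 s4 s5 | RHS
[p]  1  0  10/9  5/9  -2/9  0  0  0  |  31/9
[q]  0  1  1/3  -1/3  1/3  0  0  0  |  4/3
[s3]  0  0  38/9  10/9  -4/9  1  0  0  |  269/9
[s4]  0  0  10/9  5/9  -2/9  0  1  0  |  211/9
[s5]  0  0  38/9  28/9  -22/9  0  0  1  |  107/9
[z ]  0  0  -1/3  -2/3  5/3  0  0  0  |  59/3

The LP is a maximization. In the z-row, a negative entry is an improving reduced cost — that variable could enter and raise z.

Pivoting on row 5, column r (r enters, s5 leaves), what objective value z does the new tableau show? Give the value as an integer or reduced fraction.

783/38

Minimum ratio for r: (107/9)/(38/9) = 107/38.
z changes by −(z-row coeff of r)·ratio = −(-1/3)·(107/38) = 107/114.
New z = 59/3 + (107/114) = 783/38.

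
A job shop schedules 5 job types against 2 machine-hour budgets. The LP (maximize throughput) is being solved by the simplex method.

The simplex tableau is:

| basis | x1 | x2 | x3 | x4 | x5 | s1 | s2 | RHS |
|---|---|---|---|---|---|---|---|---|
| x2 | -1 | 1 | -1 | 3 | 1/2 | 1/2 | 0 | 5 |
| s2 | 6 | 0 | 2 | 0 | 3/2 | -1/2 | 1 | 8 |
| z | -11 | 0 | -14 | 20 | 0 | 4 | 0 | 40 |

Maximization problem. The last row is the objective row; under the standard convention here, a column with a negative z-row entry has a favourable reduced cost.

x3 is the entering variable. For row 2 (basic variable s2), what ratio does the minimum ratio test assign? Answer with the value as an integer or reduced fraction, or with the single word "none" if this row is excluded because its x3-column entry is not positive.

Ratio = RHS / (x3 entry) = 8 / 2 = 4.

4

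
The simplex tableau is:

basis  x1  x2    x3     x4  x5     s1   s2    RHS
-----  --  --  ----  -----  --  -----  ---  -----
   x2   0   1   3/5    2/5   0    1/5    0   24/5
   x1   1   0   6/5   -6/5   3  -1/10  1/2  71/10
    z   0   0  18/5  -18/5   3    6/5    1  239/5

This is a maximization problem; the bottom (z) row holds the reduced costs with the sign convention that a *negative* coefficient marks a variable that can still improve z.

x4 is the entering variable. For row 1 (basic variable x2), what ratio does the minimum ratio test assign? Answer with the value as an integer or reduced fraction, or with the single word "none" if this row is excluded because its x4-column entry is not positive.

Ratio = RHS / (x4 entry) = (24/5) / (2/5) = 12.

12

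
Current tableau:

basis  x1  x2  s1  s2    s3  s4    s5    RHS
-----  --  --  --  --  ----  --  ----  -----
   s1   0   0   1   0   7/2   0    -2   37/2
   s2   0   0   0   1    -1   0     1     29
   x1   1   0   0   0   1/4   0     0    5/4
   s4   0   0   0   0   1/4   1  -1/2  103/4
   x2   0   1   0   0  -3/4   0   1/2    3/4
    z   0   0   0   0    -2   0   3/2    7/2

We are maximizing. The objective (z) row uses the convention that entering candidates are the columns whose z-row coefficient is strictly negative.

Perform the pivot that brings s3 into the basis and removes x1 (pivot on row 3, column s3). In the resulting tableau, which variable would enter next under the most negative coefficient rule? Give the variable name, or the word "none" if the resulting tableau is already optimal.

Pivot element 1/4. New z-row = old z-row − (-2)·(row 3/(1/4)).
Updated z-row coefficients: x1: 8, x2: 0, s1: 0, s2: 0, s3: 0, s4: 0, s5: 3/2.
No coefficient is strictly negative; the tableau after this pivot is optimal.

none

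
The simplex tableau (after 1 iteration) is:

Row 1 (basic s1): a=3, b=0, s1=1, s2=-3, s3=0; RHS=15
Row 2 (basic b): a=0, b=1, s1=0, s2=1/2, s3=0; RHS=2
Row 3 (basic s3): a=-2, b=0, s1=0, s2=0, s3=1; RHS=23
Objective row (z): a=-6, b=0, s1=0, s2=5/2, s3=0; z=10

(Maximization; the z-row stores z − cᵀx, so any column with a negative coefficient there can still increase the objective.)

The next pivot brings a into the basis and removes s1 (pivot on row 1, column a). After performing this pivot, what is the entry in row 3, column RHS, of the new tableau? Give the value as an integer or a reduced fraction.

33

Pivot element is row 1, column a: 3.
Normalize row 1: new (row 1, RHS) = 15/3 = 5.
row 3 ← row 3 − (-2)·(new row 1): 23 − (-2)·5 = 33.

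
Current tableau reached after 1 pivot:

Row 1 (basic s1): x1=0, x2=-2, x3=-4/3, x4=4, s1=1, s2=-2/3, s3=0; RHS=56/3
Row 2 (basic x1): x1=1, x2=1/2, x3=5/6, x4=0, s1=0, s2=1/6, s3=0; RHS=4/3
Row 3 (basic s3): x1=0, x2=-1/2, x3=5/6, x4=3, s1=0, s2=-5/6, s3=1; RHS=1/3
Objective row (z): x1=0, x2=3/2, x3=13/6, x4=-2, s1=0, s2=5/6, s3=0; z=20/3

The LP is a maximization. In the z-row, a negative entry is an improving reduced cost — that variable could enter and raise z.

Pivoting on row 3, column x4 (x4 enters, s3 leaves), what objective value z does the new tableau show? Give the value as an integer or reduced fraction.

Minimum ratio for x4: (1/3)/3 = 1/9.
z changes by −(z-row coeff of x4)·ratio = −(-2)·(1/9) = 2/9.
New z = 20/3 + (2/9) = 62/9.

62/9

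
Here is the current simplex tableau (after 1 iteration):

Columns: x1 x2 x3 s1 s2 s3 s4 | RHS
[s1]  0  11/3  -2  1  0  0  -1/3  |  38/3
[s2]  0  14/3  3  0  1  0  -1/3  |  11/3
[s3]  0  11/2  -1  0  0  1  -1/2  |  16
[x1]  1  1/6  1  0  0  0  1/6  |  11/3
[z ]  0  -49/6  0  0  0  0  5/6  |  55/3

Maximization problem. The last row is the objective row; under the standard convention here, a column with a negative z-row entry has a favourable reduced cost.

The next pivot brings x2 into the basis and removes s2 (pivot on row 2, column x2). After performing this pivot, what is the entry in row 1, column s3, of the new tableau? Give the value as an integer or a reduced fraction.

0

Pivot element is row 2, column x2: 14/3.
Normalize row 2: new (row 2, s3) = 0/(14/3) = 0.
row 1 ← row 1 − (11/3)·(new row 2): 0 − (11/3)·0 = 0.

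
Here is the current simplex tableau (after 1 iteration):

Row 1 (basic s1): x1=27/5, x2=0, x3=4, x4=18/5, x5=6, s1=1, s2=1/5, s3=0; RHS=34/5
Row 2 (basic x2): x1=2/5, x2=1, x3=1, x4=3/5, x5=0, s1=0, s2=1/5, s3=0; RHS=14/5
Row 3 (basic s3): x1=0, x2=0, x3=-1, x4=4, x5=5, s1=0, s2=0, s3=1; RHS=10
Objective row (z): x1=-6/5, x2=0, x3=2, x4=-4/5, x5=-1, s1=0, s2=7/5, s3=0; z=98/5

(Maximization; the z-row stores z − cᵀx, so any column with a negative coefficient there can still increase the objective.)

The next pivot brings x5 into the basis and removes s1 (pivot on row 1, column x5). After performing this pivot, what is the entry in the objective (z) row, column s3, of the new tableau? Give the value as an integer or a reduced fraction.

0

Pivot element is row 1, column x5: 6.
Normalize row 1: new (row 1, s3) = 0/6 = 0.
z-row ← z-row − (-1)·(new row 1): 0 − (-1)·0 = 0.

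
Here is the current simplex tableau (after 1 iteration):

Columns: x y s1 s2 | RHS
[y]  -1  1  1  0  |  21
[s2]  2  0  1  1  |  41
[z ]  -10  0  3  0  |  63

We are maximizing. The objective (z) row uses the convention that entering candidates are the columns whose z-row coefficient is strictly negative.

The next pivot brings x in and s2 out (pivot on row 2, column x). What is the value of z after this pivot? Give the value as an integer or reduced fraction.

268

Minimum ratio for x: 41/2 = 41/2.
z changes by −(z-row coeff of x)·ratio = −(-10)·(41/2) = 205.
New z = 63 + 205 = 268.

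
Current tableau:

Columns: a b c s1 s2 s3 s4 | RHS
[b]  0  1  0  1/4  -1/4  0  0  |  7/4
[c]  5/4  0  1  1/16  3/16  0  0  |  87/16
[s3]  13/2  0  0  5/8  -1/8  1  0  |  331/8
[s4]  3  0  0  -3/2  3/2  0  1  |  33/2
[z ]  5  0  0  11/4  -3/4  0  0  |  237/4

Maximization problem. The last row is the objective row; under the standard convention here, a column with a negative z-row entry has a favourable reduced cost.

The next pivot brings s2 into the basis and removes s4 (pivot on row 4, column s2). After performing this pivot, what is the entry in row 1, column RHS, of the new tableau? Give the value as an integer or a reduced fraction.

Pivot element is row 4, column s2: 3/2.
Normalize row 4: new (row 4, RHS) = (33/2)/(3/2) = 11.
row 1 ← row 1 − (-1/4)·(new row 4): 7/4 − (-1/4)·11 = 9/2.

9/2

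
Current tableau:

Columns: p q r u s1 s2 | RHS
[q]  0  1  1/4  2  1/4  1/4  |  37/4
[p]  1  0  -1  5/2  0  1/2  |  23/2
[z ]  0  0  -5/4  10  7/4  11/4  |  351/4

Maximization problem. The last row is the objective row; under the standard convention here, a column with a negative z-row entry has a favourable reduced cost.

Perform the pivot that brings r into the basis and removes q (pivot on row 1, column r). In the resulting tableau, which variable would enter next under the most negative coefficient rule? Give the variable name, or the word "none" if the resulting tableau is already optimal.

none

Pivot element 1/4. New z-row = old z-row − (-5/4)·(row 1/(1/4)).
Updated z-row coefficients: p: 0, q: 5, r: 0, u: 20, s1: 3, s2: 4.
No coefficient is strictly negative; the tableau after this pivot is optimal.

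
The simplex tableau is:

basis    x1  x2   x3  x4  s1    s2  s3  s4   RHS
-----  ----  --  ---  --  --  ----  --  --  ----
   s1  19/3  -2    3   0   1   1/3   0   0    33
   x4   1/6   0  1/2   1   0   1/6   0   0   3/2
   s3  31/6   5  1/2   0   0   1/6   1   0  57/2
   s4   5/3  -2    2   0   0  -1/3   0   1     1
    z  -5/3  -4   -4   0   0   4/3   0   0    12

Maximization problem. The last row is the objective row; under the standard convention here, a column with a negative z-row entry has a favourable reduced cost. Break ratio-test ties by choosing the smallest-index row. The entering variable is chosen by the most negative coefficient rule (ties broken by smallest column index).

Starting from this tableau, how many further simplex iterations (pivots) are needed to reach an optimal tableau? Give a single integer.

pivot: x2 in, s3 out → z = 174/5
pivot: x3 in, x4 out → z = 228/5
No improving column remains; optimal.

2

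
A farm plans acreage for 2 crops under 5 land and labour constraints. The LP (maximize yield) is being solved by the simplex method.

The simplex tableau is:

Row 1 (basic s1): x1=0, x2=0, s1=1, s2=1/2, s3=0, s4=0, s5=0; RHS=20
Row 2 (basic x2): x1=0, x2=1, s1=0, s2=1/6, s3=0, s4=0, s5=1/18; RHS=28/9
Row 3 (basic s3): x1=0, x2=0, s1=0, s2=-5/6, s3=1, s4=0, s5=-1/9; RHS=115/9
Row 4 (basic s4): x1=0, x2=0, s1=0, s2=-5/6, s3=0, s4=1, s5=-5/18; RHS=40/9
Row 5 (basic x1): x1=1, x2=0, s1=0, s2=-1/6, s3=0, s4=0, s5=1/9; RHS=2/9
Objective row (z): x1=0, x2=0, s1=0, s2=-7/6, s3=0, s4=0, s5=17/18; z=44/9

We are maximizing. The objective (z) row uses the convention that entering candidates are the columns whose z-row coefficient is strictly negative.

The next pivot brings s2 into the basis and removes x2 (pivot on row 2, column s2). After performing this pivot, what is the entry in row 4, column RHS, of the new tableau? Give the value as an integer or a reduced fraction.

Pivot element is row 2, column s2: 1/6.
Normalize row 2: new (row 2, RHS) = (28/9)/(1/6) = 56/3.
row 4 ← row 4 − (-5/6)·(new row 2): 40/9 − (-5/6)·(56/3) = 20.

20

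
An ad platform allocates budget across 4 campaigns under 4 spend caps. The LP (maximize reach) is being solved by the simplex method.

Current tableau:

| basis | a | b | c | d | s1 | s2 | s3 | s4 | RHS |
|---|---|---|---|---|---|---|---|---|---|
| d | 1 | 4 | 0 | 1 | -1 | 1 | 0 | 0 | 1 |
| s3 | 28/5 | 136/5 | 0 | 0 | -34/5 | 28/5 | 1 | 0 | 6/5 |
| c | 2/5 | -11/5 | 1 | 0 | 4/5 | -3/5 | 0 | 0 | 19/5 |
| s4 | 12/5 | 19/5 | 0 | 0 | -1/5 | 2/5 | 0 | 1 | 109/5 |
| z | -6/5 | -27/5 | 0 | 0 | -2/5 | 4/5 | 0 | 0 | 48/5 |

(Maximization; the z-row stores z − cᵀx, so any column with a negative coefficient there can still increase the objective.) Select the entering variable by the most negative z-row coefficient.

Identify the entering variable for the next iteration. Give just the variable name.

b

Objective-row coefficients: a: -6/5, b: -27/5, c: 0, d: 0, s1: -2/5, s2: 4/5, s3: 0, s4: 0.
The most negative is -27/5 in column b, so b enters.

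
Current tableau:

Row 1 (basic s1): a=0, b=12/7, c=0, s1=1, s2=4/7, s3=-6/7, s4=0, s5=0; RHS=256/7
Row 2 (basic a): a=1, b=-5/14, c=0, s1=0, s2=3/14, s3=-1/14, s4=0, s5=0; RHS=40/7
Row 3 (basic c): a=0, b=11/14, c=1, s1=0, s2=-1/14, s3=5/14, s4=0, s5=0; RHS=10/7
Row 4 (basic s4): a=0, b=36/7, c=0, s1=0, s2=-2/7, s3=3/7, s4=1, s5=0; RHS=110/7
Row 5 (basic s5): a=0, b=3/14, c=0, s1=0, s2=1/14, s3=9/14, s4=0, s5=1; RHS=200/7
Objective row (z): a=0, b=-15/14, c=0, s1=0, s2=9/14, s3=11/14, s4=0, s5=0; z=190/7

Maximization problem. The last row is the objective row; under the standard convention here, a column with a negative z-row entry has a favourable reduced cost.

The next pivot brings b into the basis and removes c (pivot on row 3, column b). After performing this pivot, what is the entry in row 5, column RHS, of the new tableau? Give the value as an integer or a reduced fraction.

310/11

Pivot element is row 3, column b: 11/14.
Normalize row 3: new (row 3, RHS) = (10/7)/(11/14) = 20/11.
row 5 ← row 5 − (3/14)·(new row 3): 200/7 − (3/14)·(20/11) = 310/11.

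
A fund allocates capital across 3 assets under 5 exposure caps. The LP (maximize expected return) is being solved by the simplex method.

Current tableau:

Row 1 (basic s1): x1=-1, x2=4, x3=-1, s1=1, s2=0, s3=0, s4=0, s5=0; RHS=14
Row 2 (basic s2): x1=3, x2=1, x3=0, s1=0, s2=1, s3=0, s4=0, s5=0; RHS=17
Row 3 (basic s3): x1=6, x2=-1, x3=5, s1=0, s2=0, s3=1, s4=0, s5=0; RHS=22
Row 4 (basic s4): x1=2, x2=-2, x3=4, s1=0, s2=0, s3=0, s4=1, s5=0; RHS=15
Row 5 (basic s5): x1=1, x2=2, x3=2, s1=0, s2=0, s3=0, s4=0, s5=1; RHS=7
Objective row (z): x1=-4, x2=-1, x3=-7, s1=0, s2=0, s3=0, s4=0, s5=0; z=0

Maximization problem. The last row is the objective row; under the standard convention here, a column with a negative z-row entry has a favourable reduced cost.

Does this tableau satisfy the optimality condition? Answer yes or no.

no

Column x1 has objective-row coefficient -4, which is negative; an improving pivot exists, so not yet optimal.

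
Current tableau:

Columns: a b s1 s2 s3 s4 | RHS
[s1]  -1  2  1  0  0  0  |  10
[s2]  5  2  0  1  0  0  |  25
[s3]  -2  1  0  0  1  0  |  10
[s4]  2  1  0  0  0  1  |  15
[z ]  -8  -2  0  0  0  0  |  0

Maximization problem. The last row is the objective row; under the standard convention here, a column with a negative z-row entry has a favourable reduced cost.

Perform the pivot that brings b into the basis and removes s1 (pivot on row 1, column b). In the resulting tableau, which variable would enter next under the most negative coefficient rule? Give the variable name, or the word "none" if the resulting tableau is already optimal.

a

Pivot element 2. New z-row = old z-row − (-2)·(row 1/2).
Updated z-row coefficients: a: -9, b: 0, s1: 1, s2: 0, s3: 0, s4: 0.
The most negative is -9 in column a, so a would enter next.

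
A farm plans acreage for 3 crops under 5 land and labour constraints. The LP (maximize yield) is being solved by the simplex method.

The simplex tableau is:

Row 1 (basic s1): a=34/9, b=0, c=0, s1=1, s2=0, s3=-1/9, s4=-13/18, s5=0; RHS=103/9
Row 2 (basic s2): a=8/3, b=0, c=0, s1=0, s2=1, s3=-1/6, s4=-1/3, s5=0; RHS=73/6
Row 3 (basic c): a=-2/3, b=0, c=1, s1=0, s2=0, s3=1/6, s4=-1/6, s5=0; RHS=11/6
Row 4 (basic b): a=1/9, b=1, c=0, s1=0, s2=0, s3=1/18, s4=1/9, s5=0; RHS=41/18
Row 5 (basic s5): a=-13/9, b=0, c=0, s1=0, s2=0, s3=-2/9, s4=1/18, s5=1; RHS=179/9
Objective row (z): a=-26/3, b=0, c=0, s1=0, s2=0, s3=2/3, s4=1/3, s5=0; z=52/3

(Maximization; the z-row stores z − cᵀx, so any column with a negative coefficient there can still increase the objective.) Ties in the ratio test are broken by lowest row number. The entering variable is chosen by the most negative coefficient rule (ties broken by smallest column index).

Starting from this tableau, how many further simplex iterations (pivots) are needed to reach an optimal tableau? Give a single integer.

pivot: a in, s1 out → z = 741/17
pivot: s4 in, b out → z = 63
No improving column remains; optimal.

2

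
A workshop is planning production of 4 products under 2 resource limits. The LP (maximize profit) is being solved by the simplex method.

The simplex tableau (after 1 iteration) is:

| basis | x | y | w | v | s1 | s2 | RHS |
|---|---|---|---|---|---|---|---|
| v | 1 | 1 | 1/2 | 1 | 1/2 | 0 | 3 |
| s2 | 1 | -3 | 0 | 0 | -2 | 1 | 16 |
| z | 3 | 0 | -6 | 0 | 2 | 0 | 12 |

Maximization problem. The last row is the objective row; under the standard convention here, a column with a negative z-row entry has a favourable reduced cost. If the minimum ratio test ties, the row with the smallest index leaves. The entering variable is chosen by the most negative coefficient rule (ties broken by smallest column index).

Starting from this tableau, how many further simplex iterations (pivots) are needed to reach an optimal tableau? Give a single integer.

1

pivot: w in, v out → z = 48
No improving column remains; optimal.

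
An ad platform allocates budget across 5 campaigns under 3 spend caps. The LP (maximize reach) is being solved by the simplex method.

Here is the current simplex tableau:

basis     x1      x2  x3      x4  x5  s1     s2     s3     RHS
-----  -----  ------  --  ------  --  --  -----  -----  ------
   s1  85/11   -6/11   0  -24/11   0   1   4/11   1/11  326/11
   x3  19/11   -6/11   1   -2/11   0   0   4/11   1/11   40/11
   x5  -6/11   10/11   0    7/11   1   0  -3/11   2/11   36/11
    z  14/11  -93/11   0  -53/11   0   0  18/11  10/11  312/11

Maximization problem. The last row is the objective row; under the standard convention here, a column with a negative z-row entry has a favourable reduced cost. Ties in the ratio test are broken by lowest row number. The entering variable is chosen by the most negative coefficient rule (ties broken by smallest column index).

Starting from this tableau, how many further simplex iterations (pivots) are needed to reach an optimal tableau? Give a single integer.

pivot: x2 in, x5 out → z = 294/5
pivot: x1 in, x3 out → z = 74
pivot: s2 in, x1 out → z = 84
No improving column remains; optimal.

3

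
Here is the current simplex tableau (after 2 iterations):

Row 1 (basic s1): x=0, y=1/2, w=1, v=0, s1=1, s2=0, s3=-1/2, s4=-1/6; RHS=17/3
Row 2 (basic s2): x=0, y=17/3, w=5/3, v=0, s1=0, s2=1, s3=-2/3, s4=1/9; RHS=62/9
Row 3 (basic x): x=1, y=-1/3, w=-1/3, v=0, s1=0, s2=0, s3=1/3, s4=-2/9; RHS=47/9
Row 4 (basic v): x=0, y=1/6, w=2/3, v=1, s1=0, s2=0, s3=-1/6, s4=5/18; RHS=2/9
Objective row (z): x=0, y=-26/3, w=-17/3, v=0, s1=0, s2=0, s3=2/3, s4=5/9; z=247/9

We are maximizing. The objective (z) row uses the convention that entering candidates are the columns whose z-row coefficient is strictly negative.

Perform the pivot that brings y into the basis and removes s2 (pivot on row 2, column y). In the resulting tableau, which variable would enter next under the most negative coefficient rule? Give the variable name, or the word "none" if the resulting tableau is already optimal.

w

Pivot element 17/3. New z-row = old z-row − (-26/3)·(row 2/(17/3)).
Updated z-row coefficients: x: 0, y: 0, w: -53/17, v: 0, s1: 0, s2: 26/17, s3: -6/17, s4: 37/51.
The most negative is -53/17 in column w, so w would enter next.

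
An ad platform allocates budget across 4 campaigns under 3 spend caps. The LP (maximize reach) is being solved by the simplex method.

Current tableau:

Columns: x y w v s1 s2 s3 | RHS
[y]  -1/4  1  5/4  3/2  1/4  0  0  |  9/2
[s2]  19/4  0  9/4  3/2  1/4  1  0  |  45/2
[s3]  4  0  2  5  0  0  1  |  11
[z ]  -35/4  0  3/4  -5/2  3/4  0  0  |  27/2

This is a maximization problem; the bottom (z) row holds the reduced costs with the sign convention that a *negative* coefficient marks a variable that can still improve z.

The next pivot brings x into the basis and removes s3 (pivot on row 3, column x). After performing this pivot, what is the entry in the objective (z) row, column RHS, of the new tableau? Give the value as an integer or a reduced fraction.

601/16

Pivot element is row 3, column x: 4.
Normalize row 3: new (row 3, RHS) = 11/4 = 11/4.
z-row ← z-row − (-35/4)·(new row 3): 27/2 − (-35/4)·(11/4) = 601/16.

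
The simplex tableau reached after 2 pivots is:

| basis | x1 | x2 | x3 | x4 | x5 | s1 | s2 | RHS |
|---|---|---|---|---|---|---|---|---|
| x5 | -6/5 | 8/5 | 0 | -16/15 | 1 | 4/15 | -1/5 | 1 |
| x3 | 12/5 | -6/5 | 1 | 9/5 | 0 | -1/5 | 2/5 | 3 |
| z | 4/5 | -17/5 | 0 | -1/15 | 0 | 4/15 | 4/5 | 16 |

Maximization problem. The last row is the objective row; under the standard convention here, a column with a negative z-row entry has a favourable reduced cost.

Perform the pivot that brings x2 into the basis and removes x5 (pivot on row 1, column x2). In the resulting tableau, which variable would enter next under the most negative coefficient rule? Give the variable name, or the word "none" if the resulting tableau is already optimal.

x4

Pivot element 8/5. New z-row = old z-row − (-17/5)·(row 1/(8/5)).
Updated z-row coefficients: x1: -7/4, x2: 0, x3: 0, x4: -7/3, x5: 17/8, s1: 5/6, s2: 3/8.
The most negative is -7/3 in column x4, so x4 would enter next.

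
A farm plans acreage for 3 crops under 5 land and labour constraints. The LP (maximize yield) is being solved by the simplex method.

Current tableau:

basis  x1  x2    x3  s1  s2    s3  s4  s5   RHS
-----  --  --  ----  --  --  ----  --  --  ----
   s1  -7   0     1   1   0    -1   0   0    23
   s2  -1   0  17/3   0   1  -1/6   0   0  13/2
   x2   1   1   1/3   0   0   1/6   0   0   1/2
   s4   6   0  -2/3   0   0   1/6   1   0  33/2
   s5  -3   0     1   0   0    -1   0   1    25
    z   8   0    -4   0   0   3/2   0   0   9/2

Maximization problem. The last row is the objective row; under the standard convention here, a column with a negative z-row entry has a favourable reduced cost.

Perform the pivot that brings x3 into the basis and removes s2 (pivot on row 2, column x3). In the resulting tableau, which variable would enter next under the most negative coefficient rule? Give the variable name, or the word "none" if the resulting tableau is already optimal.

Pivot element 17/3. New z-row = old z-row − (-4)·(row 2/(17/3)).
Updated z-row coefficients: x1: 124/17, x2: 0, x3: 0, s1: 0, s2: 12/17, s3: 47/34, s4: 0, s5: 0.
No coefficient is strictly negative; the tableau after this pivot is optimal.

none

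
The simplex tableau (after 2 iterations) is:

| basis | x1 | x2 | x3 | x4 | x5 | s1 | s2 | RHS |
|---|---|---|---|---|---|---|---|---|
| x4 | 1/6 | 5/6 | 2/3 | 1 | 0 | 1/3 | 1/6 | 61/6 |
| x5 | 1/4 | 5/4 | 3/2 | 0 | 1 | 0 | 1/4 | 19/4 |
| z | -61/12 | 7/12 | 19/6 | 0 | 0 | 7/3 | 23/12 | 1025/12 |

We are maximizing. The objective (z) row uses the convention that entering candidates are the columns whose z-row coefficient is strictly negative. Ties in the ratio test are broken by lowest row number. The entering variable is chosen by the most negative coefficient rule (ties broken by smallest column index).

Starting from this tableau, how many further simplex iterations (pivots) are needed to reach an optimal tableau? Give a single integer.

1

pivot: x1 in, x5 out → z = 182
No improving column remains; optimal.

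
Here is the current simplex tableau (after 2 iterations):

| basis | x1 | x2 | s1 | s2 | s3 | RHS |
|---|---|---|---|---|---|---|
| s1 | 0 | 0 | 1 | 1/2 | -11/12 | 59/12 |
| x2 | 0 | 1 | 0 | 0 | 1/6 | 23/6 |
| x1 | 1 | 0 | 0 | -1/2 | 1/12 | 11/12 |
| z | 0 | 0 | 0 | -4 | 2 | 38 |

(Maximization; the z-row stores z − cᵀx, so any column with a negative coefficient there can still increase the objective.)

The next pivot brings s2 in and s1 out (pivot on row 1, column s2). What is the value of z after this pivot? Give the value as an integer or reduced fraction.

Minimum ratio for s2: (59/12)/(1/2) = 59/6.
z changes by −(z-row coeff of s2)·ratio = −(-4)·(59/6) = 118/3.
New z = 38 + (118/3) = 232/3.

232/3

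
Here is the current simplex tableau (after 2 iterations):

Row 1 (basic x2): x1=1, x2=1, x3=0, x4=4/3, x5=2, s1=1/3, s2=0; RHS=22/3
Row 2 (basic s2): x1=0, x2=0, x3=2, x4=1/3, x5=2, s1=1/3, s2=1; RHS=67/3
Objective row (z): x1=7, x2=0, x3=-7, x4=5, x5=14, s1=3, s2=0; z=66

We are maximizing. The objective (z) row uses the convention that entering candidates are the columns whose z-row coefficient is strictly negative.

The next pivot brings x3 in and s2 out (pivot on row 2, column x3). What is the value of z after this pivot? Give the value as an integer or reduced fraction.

Minimum ratio for x3: (67/3)/2 = 67/6.
z changes by −(z-row coeff of x3)·ratio = −(-7)·(67/6) = 469/6.
New z = 66 + (469/6) = 865/6.

865/6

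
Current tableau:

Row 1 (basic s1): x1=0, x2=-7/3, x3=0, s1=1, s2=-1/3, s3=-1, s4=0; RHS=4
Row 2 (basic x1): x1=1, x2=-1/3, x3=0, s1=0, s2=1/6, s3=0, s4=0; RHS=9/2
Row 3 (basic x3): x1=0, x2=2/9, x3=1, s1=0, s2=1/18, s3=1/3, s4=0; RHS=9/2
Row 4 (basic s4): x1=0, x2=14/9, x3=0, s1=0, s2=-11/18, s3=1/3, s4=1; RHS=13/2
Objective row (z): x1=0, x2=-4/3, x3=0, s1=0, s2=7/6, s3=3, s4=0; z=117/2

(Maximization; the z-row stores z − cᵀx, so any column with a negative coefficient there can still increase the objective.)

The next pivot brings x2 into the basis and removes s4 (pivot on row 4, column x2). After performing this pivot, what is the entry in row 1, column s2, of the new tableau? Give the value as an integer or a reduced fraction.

Pivot element is row 4, column x2: 14/9.
Normalize row 4: new (row 4, s2) = (-11/18)/(14/9) = -11/28.
row 1 ← row 1 − (-7/3)·(new row 4): -1/3 − (-7/3)·(-11/28) = -5/4.

-5/4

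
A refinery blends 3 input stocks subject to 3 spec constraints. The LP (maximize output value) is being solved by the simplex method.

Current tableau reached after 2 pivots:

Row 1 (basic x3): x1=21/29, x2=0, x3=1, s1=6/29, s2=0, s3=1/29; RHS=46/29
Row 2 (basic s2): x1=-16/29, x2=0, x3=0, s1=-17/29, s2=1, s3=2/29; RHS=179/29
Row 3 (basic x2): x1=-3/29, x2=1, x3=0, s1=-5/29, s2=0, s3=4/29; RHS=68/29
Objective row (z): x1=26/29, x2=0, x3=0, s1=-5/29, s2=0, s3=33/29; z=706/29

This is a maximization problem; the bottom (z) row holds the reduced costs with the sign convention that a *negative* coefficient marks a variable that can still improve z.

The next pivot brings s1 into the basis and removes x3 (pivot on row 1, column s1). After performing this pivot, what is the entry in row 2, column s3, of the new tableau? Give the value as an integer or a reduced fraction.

Pivot element is row 1, column s1: 6/29.
Normalize row 1: new (row 1, s3) = (1/29)/(6/29) = 1/6.
row 2 ← row 2 − (-17/29)·(new row 1): 2/29 − (-17/29)·(1/6) = 1/6.

1/6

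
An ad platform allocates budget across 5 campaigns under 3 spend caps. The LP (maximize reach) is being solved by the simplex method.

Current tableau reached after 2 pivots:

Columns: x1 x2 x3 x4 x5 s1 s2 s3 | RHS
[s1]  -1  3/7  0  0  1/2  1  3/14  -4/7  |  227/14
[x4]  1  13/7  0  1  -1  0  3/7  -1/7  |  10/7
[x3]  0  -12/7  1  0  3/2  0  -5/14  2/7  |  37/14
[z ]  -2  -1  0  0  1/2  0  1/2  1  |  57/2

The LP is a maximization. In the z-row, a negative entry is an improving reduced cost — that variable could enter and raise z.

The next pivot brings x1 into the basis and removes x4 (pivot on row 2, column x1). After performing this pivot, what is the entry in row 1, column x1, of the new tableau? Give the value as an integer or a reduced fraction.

0

Pivot element is row 2, column x1: 1.
Normalize row 2: new (row 2, x1) = 1/1 = 1.
row 1 ← row 1 − (-1)·(new row 2): -1 − (-1)·1 = 0.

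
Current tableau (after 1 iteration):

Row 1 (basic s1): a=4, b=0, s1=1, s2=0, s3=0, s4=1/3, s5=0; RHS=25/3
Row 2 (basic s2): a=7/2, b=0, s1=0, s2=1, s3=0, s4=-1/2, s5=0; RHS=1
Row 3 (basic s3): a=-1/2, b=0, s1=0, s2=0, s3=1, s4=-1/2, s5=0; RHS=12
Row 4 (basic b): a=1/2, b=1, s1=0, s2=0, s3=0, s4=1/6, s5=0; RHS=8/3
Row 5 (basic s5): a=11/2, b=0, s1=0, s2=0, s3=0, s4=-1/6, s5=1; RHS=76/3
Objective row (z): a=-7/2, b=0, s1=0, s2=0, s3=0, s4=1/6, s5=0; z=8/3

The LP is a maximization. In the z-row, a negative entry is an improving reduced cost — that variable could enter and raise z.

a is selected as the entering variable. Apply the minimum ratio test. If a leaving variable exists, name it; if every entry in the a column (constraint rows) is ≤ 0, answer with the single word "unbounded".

Ratios: row 1 (s1): (25/3)/4 = 25/12; row 2 (s2): 1/(7/2) = 2/7; row 3 (s3): entry -1/2 ≤ 0, skip; row 4 (b): (8/3)/(1/2) = 16/3; row 5 (s5): (76/3)/(11/2) = 152/33.
Minimum ratio is in the s2 row, so s2 leaves.

s2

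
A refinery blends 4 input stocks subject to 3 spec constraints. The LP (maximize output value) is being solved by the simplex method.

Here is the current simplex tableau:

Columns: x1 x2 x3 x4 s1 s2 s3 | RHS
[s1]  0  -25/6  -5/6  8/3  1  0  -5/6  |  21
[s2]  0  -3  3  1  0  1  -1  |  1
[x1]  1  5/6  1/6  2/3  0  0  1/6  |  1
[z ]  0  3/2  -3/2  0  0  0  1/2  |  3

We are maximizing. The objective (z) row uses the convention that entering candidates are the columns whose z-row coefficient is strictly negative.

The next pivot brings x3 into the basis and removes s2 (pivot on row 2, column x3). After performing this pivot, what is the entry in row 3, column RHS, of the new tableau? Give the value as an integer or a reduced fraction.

17/18

Pivot element is row 2, column x3: 3.
Normalize row 2: new (row 2, RHS) = 1/3 = 1/3.
row 3 ← row 3 − (1/6)·(new row 2): 1 − (1/6)·(1/3) = 17/18.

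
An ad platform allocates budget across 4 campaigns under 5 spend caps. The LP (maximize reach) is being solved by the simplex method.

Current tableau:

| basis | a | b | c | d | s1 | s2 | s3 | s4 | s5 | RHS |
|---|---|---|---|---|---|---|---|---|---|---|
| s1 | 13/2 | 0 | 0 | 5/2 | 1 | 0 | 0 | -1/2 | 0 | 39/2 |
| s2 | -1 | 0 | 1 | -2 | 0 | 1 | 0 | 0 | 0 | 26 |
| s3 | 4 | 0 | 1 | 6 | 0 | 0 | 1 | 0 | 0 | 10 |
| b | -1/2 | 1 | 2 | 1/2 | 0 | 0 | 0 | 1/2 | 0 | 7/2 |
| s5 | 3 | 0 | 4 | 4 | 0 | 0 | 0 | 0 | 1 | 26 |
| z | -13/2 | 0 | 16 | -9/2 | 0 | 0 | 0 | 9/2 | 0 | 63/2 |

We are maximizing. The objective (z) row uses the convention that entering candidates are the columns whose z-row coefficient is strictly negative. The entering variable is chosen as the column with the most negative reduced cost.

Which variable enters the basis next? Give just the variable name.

a

Objective-row coefficients: a: -13/2, b: 0, c: 16, d: -9/2, s1: 0, s2: 0, s3: 0, s4: 9/2, s5: 0.
The most negative is -13/2 in column a, so a enters.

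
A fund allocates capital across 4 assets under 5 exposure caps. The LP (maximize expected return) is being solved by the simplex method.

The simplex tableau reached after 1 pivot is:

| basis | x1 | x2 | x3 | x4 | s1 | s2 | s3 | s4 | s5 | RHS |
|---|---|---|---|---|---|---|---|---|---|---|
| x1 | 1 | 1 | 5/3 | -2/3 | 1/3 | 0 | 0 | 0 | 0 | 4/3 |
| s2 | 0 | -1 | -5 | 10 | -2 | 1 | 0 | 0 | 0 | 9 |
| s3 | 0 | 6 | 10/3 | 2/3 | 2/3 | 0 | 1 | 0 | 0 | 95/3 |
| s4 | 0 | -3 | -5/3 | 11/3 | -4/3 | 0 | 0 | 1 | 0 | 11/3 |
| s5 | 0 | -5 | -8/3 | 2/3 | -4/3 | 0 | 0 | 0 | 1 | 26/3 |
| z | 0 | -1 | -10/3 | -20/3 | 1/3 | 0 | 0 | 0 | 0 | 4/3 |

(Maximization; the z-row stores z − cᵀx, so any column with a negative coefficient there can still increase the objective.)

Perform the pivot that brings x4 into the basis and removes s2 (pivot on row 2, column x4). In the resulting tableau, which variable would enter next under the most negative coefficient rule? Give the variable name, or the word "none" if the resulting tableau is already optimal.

x3

Pivot element 10. New z-row = old z-row − (-20/3)·(row 2/10).
Updated z-row coefficients: x1: 0, x2: -5/3, x3: -20/3, x4: 0, s1: -1, s2: 2/3, s3: 0, s4: 0, s5: 0.
The most negative is -20/3 in column x3, so x3 would enter next.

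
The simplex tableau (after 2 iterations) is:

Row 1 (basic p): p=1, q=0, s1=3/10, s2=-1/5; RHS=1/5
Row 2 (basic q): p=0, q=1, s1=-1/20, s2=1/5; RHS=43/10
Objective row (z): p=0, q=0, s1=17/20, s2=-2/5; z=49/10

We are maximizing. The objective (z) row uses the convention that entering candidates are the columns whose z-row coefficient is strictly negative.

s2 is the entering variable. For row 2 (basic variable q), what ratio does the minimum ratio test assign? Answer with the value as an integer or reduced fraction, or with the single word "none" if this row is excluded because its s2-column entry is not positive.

Ratio = RHS / (s2 entry) = (43/10) / (1/5) = 43/2.

43/2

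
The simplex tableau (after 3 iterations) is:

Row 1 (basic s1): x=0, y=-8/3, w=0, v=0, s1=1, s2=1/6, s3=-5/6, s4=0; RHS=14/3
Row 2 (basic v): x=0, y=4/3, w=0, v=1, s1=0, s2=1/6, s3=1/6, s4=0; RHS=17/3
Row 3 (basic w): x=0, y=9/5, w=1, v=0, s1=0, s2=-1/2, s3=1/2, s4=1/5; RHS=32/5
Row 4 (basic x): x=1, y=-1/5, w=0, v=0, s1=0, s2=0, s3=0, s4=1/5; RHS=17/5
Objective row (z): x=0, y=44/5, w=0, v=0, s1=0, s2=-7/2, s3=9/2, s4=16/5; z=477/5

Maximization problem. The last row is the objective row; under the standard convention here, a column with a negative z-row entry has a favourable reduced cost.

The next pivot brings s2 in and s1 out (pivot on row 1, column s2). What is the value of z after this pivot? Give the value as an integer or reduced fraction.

Minimum ratio for s2: (14/3)/(1/6) = 28.
z changes by −(z-row coeff of s2)·ratio = −(-7/2)·28 = 98.
New z = 477/5 + 98 = 967/5.

967/5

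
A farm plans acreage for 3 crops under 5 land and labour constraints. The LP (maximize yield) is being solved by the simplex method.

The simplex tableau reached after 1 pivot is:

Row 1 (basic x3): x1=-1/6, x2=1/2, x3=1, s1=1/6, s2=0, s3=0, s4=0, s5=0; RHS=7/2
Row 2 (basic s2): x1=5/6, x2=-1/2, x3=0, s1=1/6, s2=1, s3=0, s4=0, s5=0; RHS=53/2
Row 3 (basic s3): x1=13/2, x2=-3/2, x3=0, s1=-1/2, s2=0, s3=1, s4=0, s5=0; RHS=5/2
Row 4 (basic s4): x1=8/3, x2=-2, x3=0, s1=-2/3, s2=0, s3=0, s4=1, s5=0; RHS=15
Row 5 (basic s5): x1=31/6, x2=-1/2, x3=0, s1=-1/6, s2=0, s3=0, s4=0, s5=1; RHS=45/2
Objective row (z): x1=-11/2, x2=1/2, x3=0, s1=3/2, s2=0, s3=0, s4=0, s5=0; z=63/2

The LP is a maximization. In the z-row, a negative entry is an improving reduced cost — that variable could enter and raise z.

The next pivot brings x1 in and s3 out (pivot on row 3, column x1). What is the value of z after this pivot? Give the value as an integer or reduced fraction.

Minimum ratio for x1: (5/2)/(13/2) = 5/13.
z changes by −(z-row coeff of x1)·ratio = −(-11/2)·(5/13) = 55/26.
New z = 63/2 + (55/26) = 437/13.

437/13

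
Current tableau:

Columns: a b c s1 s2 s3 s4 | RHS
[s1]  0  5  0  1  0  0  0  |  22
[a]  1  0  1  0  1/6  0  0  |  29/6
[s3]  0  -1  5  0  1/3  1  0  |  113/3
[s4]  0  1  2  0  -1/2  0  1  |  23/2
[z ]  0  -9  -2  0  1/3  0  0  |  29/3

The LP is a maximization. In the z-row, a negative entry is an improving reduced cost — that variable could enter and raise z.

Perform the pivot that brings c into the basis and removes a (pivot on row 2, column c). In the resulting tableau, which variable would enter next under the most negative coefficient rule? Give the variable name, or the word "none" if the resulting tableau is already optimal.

Pivot element 1. New z-row = old z-row − (-2)·(row 2/1).
Updated z-row coefficients: a: 2, b: -9, c: 0, s1: 0, s2: 2/3, s3: 0, s4: 0.
The most negative is -9 in column b, so b would enter next.

b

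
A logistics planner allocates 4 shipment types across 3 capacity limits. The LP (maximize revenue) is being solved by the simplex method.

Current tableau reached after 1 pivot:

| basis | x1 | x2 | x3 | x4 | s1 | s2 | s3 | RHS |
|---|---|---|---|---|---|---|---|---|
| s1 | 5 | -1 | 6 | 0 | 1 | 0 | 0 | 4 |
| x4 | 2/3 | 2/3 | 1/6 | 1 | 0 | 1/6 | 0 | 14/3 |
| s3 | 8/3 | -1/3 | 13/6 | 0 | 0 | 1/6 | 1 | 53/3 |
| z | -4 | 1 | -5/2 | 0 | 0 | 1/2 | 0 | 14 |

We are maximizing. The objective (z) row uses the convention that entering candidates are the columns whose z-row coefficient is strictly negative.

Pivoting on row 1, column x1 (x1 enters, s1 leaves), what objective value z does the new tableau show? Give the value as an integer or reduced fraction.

Minimum ratio for x1: 4/5 = 4/5.
z changes by −(z-row coeff of x1)·ratio = −(-4)·(4/5) = 16/5.
New z = 14 + (16/5) = 86/5.

86/5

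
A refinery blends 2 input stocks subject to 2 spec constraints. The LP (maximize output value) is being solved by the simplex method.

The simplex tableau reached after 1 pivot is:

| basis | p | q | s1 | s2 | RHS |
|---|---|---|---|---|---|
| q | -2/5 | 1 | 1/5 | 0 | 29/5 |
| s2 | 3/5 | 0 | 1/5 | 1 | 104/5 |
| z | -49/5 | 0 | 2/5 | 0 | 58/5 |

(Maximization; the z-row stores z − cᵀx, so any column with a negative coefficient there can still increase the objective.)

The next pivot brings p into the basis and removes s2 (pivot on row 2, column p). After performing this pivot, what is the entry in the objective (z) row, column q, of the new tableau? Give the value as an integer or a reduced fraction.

Pivot element is row 2, column p: 3/5.
Normalize row 2: new (row 2, q) = 0/(3/5) = 0.
z-row ← z-row − (-49/5)·(new row 2): 0 − (-49/5)·0 = 0.

0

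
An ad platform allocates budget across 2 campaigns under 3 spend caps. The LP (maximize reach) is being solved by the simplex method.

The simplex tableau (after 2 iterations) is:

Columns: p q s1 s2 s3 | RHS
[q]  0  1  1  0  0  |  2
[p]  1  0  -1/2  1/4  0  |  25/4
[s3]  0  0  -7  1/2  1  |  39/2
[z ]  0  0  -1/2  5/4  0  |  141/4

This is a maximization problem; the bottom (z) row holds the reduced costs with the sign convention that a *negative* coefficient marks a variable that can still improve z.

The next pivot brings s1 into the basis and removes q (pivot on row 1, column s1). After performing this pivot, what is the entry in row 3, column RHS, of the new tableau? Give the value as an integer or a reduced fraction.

67/2

Pivot element is row 1, column s1: 1.
Normalize row 1: new (row 1, RHS) = 2/1 = 2.
row 3 ← row 3 − (-7)·(new row 1): 39/2 − (-7)·2 = 67/2.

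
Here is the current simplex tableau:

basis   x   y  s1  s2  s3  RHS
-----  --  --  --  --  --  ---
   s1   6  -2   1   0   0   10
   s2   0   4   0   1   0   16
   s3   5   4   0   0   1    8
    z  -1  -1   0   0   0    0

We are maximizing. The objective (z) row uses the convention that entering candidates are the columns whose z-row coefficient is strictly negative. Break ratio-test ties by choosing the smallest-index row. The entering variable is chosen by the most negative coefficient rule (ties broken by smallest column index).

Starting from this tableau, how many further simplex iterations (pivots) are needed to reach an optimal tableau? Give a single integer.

2

pivot: x in, s3 out → z = 8/5
pivot: y in, x out → z = 2
No improving column remains; optimal.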